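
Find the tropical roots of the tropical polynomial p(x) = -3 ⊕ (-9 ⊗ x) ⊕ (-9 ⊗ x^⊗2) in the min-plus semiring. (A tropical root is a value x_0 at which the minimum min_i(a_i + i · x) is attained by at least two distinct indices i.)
Roots: {0, 6}

Each tropical root is a break point of the lower envelope of the lines y = a_i + i · x (there are 3 lines, with slopes 0, 1, ..., 2). Only the lines that attain the minimum somewhere contribute to roots; other lines are dominated. Here the surviving (envelope) indices are i = 2, i = 1, i = 0.
Intersections between consecutive envelope lines give the roots: for adjacent envelope indices i < j the intersection is x = (a_i − a_j) / (j − i). Reading off the sorted break points: {0, 6}.
Verification: at each break x_0, at least two indices attain the minimum of min_i(a_i + i · x_0).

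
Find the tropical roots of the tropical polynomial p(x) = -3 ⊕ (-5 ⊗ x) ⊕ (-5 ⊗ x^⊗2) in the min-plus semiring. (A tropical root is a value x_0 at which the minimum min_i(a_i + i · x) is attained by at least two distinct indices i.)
Roots: {0, 2}

Each tropical root is a break point of the lower envelope of the lines y = a_i + i · x (there are 3 lines, with slopes 0, 1, ..., 2). Only the lines that attain the minimum somewhere contribute to roots; other lines are dominated. Here the surviving (envelope) indices are i = 2, i = 1, i = 0.
Intersections between consecutive envelope lines give the roots: for adjacent envelope indices i < j the intersection is x = (a_i − a_j) / (j − i). Reading off the sorted break points: {0, 2}.
Verification: at each break x_0, at least two indices attain the minimum of min_i(a_i + i · x_0).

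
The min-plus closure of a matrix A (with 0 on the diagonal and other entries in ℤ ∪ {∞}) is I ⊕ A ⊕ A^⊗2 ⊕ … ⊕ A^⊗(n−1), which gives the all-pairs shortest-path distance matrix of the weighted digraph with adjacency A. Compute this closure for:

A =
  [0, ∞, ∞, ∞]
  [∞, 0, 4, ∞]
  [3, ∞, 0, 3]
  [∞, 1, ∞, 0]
Closure =
  [0, ∞, ∞, ∞]
  [7, 0, 4, 7]
  [3, 4, 0, 3]
  [8, 1, 5, 0]

This is the Floyd-Warshall all-pairs shortest-path computation. For each intermediate vertex k = 0, 1, …, 3, update dist[i][j] ← min(dist[i][j], dist[i][k] + dist[k][j]). The final matrix gives, for each (i, j), the minimum total weight of any directed path from i to j (possibly empty when i = j).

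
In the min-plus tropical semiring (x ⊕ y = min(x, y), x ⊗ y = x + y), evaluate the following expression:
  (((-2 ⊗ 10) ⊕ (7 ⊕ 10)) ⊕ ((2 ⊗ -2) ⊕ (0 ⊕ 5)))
(((-2 ⊗ 10) ⊕ (7 ⊕ 10)) ⊕ ((2 ⊗ -2) ⊕ (0 ⊕ 5))) = 0

Expand innermost to outermost. Recall ⊕ takes the minimum of its arguments and ⊗ takes their sum. Working out the expression (((-2 ⊗ 10) ⊕ (7 ⊕ 10)) ⊕ ((2 ⊗ -2) ⊕ (0 ⊕ 5))) gives 0.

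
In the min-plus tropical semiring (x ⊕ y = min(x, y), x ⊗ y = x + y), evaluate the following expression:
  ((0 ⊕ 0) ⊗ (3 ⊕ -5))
((0 ⊕ 0) ⊗ (3 ⊕ -5)) = -5

Expand innermost to outermost. Recall ⊕ takes the minimum of its arguments and ⊗ takes their sum. Working out the expression ((0 ⊕ 0) ⊗ (3 ⊕ -5)) gives -5.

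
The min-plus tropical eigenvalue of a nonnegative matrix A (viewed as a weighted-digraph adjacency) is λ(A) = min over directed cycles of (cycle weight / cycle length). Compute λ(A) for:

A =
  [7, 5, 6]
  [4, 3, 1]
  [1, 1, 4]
λ(A) = 1

Enumerate directed cycles and compute their means (weight / length). Sample:
  cycle 0 → 0: weight = 7, length = 1, mean = 7/1 ≈ 7.000
  cycle 1 → 1: weight = 3, length = 1, mean = 3/1 ≈ 3.000
  cycle 2 → 2: weight = 4, length = 1, mean = 4/1 ≈ 4.000
  cycle 0 → 1 → 0: weight = 9, length = 2, mean = 9/2 ≈ 4.500
  cycle 0 → 2 → 0: weight = 7, length = 2, mean = 7/2 ≈ 3.500
  cycle 1 → 0 → 1: weight = 9, length = 2, mean = 9/2 ≈ 4.500
Minimum mean = 1.000, attained e.g. along the cycle 1 → 2 → 1 with weight 2 and length 2. So λ(A) = 2/2 = 1.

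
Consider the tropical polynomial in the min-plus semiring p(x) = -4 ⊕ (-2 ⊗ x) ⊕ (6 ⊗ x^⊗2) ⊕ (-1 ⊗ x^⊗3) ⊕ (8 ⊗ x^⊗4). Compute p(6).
p(6) = -4

A tropical monomial a ⊗ x^⊗i evaluates to a + i · x. Evaluating each term at x = 6:
  Term 0 contributes -4 + 0 · 6 = -4
  Term 1 contributes -2 + 1 · 6 = 4
  Term 2 contributes 6 + 2 · 6 = 18
  Term 3 contributes -1 + 3 · 6 = 17
  Term 4 contributes 8 + 4 · 6 = 32
p(6) = ⊕ of these = min[-4, 4, 18, 17, 32] = -4.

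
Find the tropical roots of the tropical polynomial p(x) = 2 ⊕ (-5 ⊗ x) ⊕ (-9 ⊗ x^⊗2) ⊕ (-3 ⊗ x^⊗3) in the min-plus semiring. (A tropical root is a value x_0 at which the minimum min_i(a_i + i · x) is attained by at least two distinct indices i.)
Roots: {-6, 4, 7}

Each tropical root is a break point of the lower envelope of the lines y = a_i + i · x (there are 4 lines, with slopes 0, 1, ..., 3). Only the lines that attain the minimum somewhere contribute to roots; other lines are dominated. Here the surviving (envelope) indices are i = 3, i = 2, i = 1, i = 0.
Intersections between consecutive envelope lines give the roots: for adjacent envelope indices i < j the intersection is x = (a_i − a_j) / (j − i). Reading off the sorted break points: {-6, 4, 7}.
Verification: at each break x_0, at least two indices attain the minimum of min_i(a_i + i · x_0).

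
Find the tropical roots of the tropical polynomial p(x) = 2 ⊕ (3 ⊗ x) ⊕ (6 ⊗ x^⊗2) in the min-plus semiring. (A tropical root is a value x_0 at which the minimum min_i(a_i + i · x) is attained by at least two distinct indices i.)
Roots: {-3, -1}

Each tropical root is a break point of the lower envelope of the lines y = a_i + i · x (there are 3 lines, with slopes 0, 1, ..., 2). Only the lines that attain the minimum somewhere contribute to roots; other lines are dominated. Here the surviving (envelope) indices are i = 2, i = 1, i = 0.
Intersections between consecutive envelope lines give the roots: for adjacent envelope indices i < j the intersection is x = (a_i − a_j) / (j − i). Reading off the sorted break points: {-3, -1}.
Verification: at each break x_0, at least two indices attain the minimum of min_i(a_i + i · x_0).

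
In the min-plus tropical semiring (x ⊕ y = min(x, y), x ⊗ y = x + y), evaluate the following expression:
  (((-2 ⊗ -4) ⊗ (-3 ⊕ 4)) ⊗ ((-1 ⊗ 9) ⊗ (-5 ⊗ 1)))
(((-2 ⊗ -4) ⊗ (-3 ⊕ 4)) ⊗ ((-1 ⊗ 9) ⊗ (-5 ⊗ 1))) = -5

Expand innermost to outermost. Recall ⊕ takes the minimum of its arguments and ⊗ takes their sum. Working out the expression (((-2 ⊗ -4) ⊗ (-3 ⊕ 4)) ⊗ ((-1 ⊗ 9) ⊗ (-5 ⊗ 1))) gives -5.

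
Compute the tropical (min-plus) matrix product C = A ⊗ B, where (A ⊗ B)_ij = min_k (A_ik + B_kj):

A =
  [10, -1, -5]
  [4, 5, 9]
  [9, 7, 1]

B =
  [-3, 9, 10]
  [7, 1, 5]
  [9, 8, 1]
A ⊗ B =
  [4, 0, -4]
  [1, 6, 10]
  [6, 8, 2]

Apply the min-plus product entry-by-entry:
  C[0][0] = min over k of (A[0][0] + B[0][0] = 10 + -3 = 7, A[0][1] + B[1][0] = -1 + 7 = 6, A[0][2] + B[2][0] = -5 + 9 = 4) = 4 (attained at k = 2)
  C[0][1] = min over k of (A[0][0] + B[0][1] = 10 + 9 = 19, A[0][1] + B[1][1] = -1 + 1 = 0, A[0][2] + B[2][1] = -5 + 8 = 3) = 0 (attained at k = 1)
  C[0][2] = min over k of (A[0][0] + B[0][2] = 10 + 10 = 20, A[0][1] + B[1][2] = -1 + 5 = 4, A[0][2] + B[2][2] = -5 + 1 = -4) = -4 (attained at k = 2)
  C[1][0] = min over k of (A[1][0] + B[0][0] = 4 + -3 = 1, A[1][1] + B[1][0] = 5 + 7 = 12, A[1][2] + B[2][0] = 9 + 9 = 18) = 1 (attained at k = 0)
  C[1][1] = min over k of (A[1][0] + B[0][1] = 4 + 9 = 13, A[1][1] + B[1][1] = 5 + 1 = 6, A[1][2] + B[2][1] = 9 + 8 = 17) = 6 (attained at k = 1)
  C[1][2] = min over k of (A[1][0] + B[0][2] = 4 + 10 = 14, A[1][1] + B[1][2] = 5 + 5 = 10, A[1][2] + B[2][2] = 9 + 1 = 10) = 10 (attained at k = 1)
  C[2][0] = min over k of (A[2][0] + B[0][0] = 9 + -3 = 6, A[2][1] + B[1][0] = 7 + 7 = 14, A[2][2] + B[2][0] = 1 + 9 = 10) = 6 (attained at k = 0)
  C[2][1] = min over k of (A[2][0] + B[0][1] = 9 + 9 = 18, A[2][1] + B[1][1] = 7 + 1 = 8, A[2][2] + B[2][1] = 1 + 8 = 9) = 8 (attained at k = 1)
  C[2][2] = min over k of (A[2][0] + B[0][2] = 9 + 10 = 19, A[2][1] + B[1][2] = 7 + 5 = 12, A[2][2] + B[2][2] = 1 + 1 = 2) = 2 (attained at k = 2)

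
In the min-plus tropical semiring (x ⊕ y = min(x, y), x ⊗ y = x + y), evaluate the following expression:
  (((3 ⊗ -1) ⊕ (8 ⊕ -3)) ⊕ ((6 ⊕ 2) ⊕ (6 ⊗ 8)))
(((3 ⊗ -1) ⊕ (8 ⊕ -3)) ⊕ ((6 ⊕ 2) ⊕ (6 ⊗ 8))) = -3

Expand innermost to outermost. Recall ⊕ takes the minimum of its arguments and ⊗ takes their sum. Working out the expression (((3 ⊗ -1) ⊕ (8 ⊕ -3)) ⊕ ((6 ⊕ 2) ⊕ (6 ⊗ 8))) gives -3.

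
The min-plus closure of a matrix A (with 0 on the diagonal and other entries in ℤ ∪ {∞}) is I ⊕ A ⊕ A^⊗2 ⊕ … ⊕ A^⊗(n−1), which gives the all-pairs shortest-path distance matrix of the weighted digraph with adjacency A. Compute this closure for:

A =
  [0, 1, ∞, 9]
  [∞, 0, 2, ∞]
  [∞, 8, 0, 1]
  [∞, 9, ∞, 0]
Closure =
  [0, 1, 3, 4]
  [∞, 0, 2, 3]
  [∞, 8, 0, 1]
  [∞, 9, 11, 0]

This is the Floyd-Warshall all-pairs shortest-path computation. For each intermediate vertex k = 0, 1, …, 3, update dist[i][j] ← min(dist[i][j], dist[i][k] + dist[k][j]). The final matrix gives, for each (i, j), the minimum total weight of any directed path from i to j (possibly empty when i = j).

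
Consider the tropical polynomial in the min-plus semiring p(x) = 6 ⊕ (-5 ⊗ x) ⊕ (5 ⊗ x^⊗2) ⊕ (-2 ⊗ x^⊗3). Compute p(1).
p(1) = -4

A tropical monomial a ⊗ x^⊗i evaluates to a + i · x. Evaluating each term at x = 1:
  Term 0 contributes 6 + 0 · 1 = 6
  Term 1 contributes -5 + 1 · 1 = -4
  Term 2 contributes 5 + 2 · 1 = 7
  Term 3 contributes -2 + 3 · 1 = 1
p(1) = ⊕ of these = min[6, -4, 7, 1] = -4.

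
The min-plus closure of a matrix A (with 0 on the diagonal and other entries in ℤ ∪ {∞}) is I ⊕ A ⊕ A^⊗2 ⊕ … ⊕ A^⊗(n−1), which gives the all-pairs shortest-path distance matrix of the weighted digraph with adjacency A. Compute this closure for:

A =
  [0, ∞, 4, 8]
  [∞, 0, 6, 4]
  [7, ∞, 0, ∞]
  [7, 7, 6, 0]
Closure =
  [0, 15, 4, 8]
  [11, 0, 6, 4]
  [7, 22, 0, 15]
  [7, 7, 6, 0]

This is the Floyd-Warshall all-pairs shortest-path computation. For each intermediate vertex k = 0, 1, …, 3, update dist[i][j] ← min(dist[i][j], dist[i][k] + dist[k][j]). The final matrix gives, for each (i, j), the minimum total weight of any directed path from i to j (possibly empty when i = j).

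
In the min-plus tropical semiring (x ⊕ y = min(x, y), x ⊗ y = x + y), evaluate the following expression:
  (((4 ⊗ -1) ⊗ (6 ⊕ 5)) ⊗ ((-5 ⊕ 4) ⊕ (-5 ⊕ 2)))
(((4 ⊗ -1) ⊗ (6 ⊕ 5)) ⊗ ((-5 ⊕ 4) ⊕ (-5 ⊕ 2))) = 3

Expand innermost to outermost. Recall ⊕ takes the minimum of its arguments and ⊗ takes their sum. Working out the expression (((4 ⊗ -1) ⊗ (6 ⊕ 5)) ⊗ ((-5 ⊕ 4) ⊕ (-5 ⊕ 2))) gives 3.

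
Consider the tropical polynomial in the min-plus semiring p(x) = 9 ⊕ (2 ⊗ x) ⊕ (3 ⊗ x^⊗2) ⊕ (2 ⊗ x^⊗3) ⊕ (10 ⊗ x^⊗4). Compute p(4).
p(4) = 6

A tropical monomial a ⊗ x^⊗i evaluates to a + i · x. Evaluating each term at x = 4:
  Term 0 contributes 9 + 0 · 4 = 9
  Term 1 contributes 2 + 1 · 4 = 6
  Term 2 contributes 3 + 2 · 4 = 11
  Term 3 contributes 2 + 3 · 4 = 14
  Term 4 contributes 10 + 4 · 4 = 26
p(4) = ⊕ of these = min[9, 6, 11, 14, 26] = 6.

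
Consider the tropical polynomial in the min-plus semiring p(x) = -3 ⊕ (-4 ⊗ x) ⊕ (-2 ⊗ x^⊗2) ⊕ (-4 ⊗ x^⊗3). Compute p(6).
p(6) = -3

A tropical monomial a ⊗ x^⊗i evaluates to a + i · x. Evaluating each term at x = 6:
  Term 0 contributes -3 + 0 · 6 = -3
  Term 1 contributes -4 + 1 · 6 = 2
  Term 2 contributes -2 + 2 · 6 = 10
  Term 3 contributes -4 + 3 · 6 = 14
p(6) = ⊕ of these = min[-3, 2, 10, 14] = -3.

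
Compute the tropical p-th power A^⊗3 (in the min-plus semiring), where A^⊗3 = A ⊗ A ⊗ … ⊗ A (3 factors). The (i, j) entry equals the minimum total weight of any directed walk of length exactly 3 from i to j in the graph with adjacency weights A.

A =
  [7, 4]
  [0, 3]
A^⊗3 =
  [7, 8]
  [4, 7]

Each entry (A^⊗3)_ij equals the minimum over all length-3 walks i = v_0 → v_1 → … → v_3 = j of Σ_t A[v_t][v_{t+1}]. For example, for (i, j) = (0, 1) we minimise over 4 possible intermediate vertex sequences; the minimum is 8, attained along the walk 0 → 1 → 0 → 1.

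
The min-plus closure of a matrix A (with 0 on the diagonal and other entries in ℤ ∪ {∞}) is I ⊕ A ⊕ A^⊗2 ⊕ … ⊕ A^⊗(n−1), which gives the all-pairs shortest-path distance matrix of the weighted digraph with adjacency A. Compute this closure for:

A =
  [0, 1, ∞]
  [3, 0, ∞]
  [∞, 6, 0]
Closure =
  [0, 1, ∞]
  [3, 0, ∞]
  [9, 6, 0]

This is the Floyd-Warshall all-pairs shortest-path computation. For each intermediate vertex k = 0, 1, …, 2, update dist[i][j] ← min(dist[i][j], dist[i][k] + dist[k][j]). The final matrix gives, for each (i, j), the minimum total weight of any directed path from i to j (possibly empty when i = j).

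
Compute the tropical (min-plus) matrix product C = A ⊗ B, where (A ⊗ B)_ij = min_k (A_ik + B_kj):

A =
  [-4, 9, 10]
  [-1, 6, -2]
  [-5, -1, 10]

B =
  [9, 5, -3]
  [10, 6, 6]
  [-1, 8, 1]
A ⊗ B =
  [5, 1, -7]
  [-3, 4, -4]
  [4, 0, -8]

Apply the min-plus product entry-by-entry:
  C[0][0] = min over k of (A[0][0] + B[0][0] = -4 + 9 = 5, A[0][1] + B[1][0] = 9 + 10 = 19, A[0][2] + B[2][0] = 10 + -1 = 9) = 5 (attained at k = 0)
  C[0][1] = min over k of (A[0][0] + B[0][1] = -4 + 5 = 1, A[0][1] + B[1][1] = 9 + 6 = 15, A[0][2] + B[2][1] = 10 + 8 = 18) = 1 (attained at k = 0)
  C[0][2] = min over k of (A[0][0] + B[0][2] = -4 + -3 = -7, A[0][1] + B[1][2] = 9 + 6 = 15, A[0][2] + B[2][2] = 10 + 1 = 11) = -7 (attained at k = 0)
  C[1][0] = min over k of (A[1][0] + B[0][0] = -1 + 9 = 8, A[1][1] + B[1][0] = 6 + 10 = 16, A[1][2] + B[2][0] = -2 + -1 = -3) = -3 (attained at k = 2)
  C[1][1] = min over k of (A[1][0] + B[0][1] = -1 + 5 = 4, A[1][1] + B[1][1] = 6 + 6 = 12, A[1][2] + B[2][1] = -2 + 8 = 6) = 4 (attained at k = 0)
  C[1][2] = min over k of (A[1][0] + B[0][2] = -1 + -3 = -4, A[1][1] + B[1][2] = 6 + 6 = 12, A[1][2] + B[2][2] = -2 + 1 = -1) = -4 (attained at k = 0)
  C[2][0] = min over k of (A[2][0] + B[0][0] = -5 + 9 = 4, A[2][1] + B[1][0] = -1 + 10 = 9, A[2][2] + B[2][0] = 10 + -1 = 9) = 4 (attained at k = 0)
  C[2][1] = min over k of (A[2][0] + B[0][1] = -5 + 5 = 0, A[2][1] + B[1][1] = -1 + 6 = 5, A[2][2] + B[2][1] = 10 + 8 = 18) = 0 (attained at k = 0)
  C[2][2] = min over k of (A[2][0] + B[0][2] = -5 + -3 = -8, A[2][1] + B[1][2] = -1 + 6 = 5, A[2][2] + B[2][2] = 10 + 1 = 11) = -8 (attained at k = 0)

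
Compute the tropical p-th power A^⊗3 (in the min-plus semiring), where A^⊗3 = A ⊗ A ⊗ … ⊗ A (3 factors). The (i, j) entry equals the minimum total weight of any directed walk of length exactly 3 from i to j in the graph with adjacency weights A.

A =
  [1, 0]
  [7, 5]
A^⊗3 =
  [3, 2]
  [9, 8]

Each entry (A^⊗3)_ij equals the minimum over all length-3 walks i = v_0 → v_1 → … → v_3 = j of Σ_t A[v_t][v_{t+1}]. For example, for (i, j) = (0, 1) we minimise over 4 possible intermediate vertex sequences; the minimum is 2, attained along the walk 0 → 0 → 0 → 1.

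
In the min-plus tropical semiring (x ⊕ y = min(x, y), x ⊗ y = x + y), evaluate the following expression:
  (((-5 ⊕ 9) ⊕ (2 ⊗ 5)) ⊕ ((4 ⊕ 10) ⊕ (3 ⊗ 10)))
(((-5 ⊕ 9) ⊕ (2 ⊗ 5)) ⊕ ((4 ⊕ 10) ⊕ (3 ⊗ 10))) = -5

Expand innermost to outermost. Recall ⊕ takes the minimum of its arguments and ⊗ takes their sum. Working out the expression (((-5 ⊕ 9) ⊕ (2 ⊗ 5)) ⊕ ((4 ⊕ 10) ⊕ (3 ⊗ 10))) gives -5.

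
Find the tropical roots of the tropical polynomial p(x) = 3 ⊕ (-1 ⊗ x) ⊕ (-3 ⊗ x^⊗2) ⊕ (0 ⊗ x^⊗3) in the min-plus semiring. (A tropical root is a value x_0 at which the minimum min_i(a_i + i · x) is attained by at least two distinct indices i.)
Roots: {-3, 2, 4}

Each tropical root is a break point of the lower envelope of the lines y = a_i + i · x (there are 4 lines, with slopes 0, 1, ..., 3). Only the lines that attain the minimum somewhere contribute to roots; other lines are dominated. Here the surviving (envelope) indices are i = 3, i = 2, i = 1, i = 0.
Intersections between consecutive envelope lines give the roots: for adjacent envelope indices i < j the intersection is x = (a_i − a_j) / (j − i). Reading off the sorted break points: {-3, 2, 4}.
Verification: at each break x_0, at least two indices attain the minimum of min_i(a_i + i · x_0).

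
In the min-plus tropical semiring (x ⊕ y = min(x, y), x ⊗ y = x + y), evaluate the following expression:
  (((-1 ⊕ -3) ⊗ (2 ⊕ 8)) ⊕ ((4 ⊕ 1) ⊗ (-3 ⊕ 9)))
(((-1 ⊕ -3) ⊗ (2 ⊕ 8)) ⊕ ((4 ⊕ 1) ⊗ (-3 ⊕ 9))) = -2

Expand innermost to outermost. Recall ⊕ takes the minimum of its arguments and ⊗ takes their sum. Working out the expression (((-1 ⊕ -3) ⊗ (2 ⊕ 8)) ⊕ ((4 ⊕ 1) ⊗ (-3 ⊕ 9))) gives -2.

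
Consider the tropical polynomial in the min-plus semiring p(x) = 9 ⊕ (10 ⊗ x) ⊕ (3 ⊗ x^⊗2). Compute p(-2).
p(-2) = -1

A tropical monomial a ⊗ x^⊗i evaluates to a + i · x. Evaluating each term at x = -2:
  Term 0 contributes 9 + 0 · -2 = 9
  Term 1 contributes 10 + 1 · -2 = 8
  Term 2 contributes 3 + 2 · -2 = -1
p(-2) = ⊕ of these = min[9, 8, -1] = -1.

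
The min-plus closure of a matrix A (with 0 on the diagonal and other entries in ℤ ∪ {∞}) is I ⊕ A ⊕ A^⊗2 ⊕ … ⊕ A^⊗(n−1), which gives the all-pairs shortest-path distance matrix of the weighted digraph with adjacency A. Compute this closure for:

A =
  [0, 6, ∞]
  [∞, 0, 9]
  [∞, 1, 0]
Closure =
  [0, 6, 15]
  [∞, 0, 9]
  [∞, 1, 0]

This is the Floyd-Warshall all-pairs shortest-path computation. For each intermediate vertex k = 0, 1, …, 2, update dist[i][j] ← min(dist[i][j], dist[i][k] + dist[k][j]). The final matrix gives, for each (i, j), the minimum total weight of any directed path from i to j (possibly empty when i = j).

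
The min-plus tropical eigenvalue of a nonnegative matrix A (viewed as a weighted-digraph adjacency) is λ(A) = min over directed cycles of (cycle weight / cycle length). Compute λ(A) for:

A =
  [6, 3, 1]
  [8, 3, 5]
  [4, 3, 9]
λ(A) = 5/2

Enumerate directed cycles and compute their means (weight / length). Sample:
  cycle 0 → 0: weight = 6, length = 1, mean = 6/1 ≈ 6.000
  cycle 1 → 1: weight = 3, length = 1, mean = 3/1 ≈ 3.000
  cycle 2 → 2: weight = 9, length = 1, mean = 9/1 ≈ 9.000
  cycle 0 → 1 → 0: weight = 11, length = 2, mean = 11/2 ≈ 5.500
  cycle 0 → 2 → 0: weight = 5, length = 2, mean = 5/2 ≈ 2.500
  cycle 1 → 0 → 1: weight = 11, length = 2, mean = 11/2 ≈ 5.500
Minimum mean = 2.500, attained e.g. along the cycle 0 → 2 → 0 with weight 5 and length 2. So λ(A) = 5/2 = 5/2.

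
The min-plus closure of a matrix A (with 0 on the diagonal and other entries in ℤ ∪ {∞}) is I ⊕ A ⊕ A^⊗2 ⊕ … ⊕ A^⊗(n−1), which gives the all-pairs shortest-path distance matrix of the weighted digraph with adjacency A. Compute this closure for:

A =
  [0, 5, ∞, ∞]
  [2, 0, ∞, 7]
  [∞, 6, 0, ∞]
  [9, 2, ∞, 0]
Closure =
  [0, 5, ∞, 12]
  [2, 0, ∞, 7]
  [8, 6, 0, 13]
  [4, 2, ∞, 0]

This is the Floyd-Warshall all-pairs shortest-path computation. For each intermediate vertex k = 0, 1, …, 3, update dist[i][j] ← min(dist[i][j], dist[i][k] + dist[k][j]). The final matrix gives, for each (i, j), the minimum total weight of any directed path from i to j (possibly empty when i = j).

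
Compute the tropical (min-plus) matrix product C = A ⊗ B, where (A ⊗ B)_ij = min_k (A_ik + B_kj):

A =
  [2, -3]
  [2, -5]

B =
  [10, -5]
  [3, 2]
A ⊗ B =
  [0, -3]
  [-2, -3]

Apply the min-plus product entry-by-entry:
  C[0][0] = min over k of (A[0][0] + B[0][0] = 2 + 10 = 12, A[0][1] + B[1][0] = -3 + 3 = 0) = 0 (attained at k = 1)
  C[0][1] = min over k of (A[0][0] + B[0][1] = 2 + -5 = -3, A[0][1] + B[1][1] = -3 + 2 = -1) = -3 (attained at k = 0)
  C[1][0] = min over k of (A[1][0] + B[0][0] = 2 + 10 = 12, A[1][1] + B[1][0] = -5 + 3 = -2) = -2 (attained at k = 1)
  C[1][1] = min over k of (A[1][0] + B[0][1] = 2 + -5 = -3, A[1][1] + B[1][1] = -5 + 2 = -3) = -3 (attained at k = 0)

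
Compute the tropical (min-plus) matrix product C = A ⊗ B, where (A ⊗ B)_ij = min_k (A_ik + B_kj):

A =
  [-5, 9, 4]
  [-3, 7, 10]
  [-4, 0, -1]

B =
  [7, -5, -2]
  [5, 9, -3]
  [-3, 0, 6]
A ⊗ B =
  [1, -10, -7]
  [4, -8, -5]
  [-4, -9, -6]

Apply the min-plus product entry-by-entry:
  C[0][0] = min over k of (A[0][0] + B[0][0] = -5 + 7 = 2, A[0][1] + B[1][0] = 9 + 5 = 14, A[0][2] + B[2][0] = 4 + -3 = 1) = 1 (attained at k = 2)
  C[0][1] = min over k of (A[0][0] + B[0][1] = -5 + -5 = -10, A[0][1] + B[1][1] = 9 + 9 = 18, A[0][2] + B[2][1] = 4 + 0 = 4) = -10 (attained at k = 0)
  C[0][2] = min over k of (A[0][0] + B[0][2] = -5 + -2 = -7, A[0][1] + B[1][2] = 9 + -3 = 6, A[0][2] + B[2][2] = 4 + 6 = 10) = -7 (attained at k = 0)
  C[1][0] = min over k of (A[1][0] + B[0][0] = -3 + 7 = 4, A[1][1] + B[1][0] = 7 + 5 = 12, A[1][2] + B[2][0] = 10 + -3 = 7) = 4 (attained at k = 0)
  C[1][1] = min over k of (A[1][0] + B[0][1] = -3 + -5 = -8, A[1][1] + B[1][1] = 7 + 9 = 16, A[1][2] + B[2][1] = 10 + 0 = 10) = -8 (attained at k = 0)
  C[1][2] = min over k of (A[1][0] + B[0][2] = -3 + -2 = -5, A[1][1] + B[1][2] = 7 + -3 = 4, A[1][2] + B[2][2] = 10 + 6 = 16) = -5 (attained at k = 0)
  C[2][0] = min over k of (A[2][0] + B[0][0] = -4 + 7 = 3, A[2][1] + B[1][0] = 0 + 5 = 5, A[2][2] + B[2][0] = -1 + -3 = -4) = -4 (attained at k = 2)
  C[2][1] = min over k of (A[2][0] + B[0][1] = -4 + -5 = -9, A[2][1] + B[1][1] = 0 + 9 = 9, A[2][2] + B[2][1] = -1 + 0 = -1) = -9 (attained at k = 0)
  C[2][2] = min over k of (A[2][0] + B[0][2] = -4 + -2 = -6, A[2][1] + B[1][2] = 0 + -3 = -3, A[2][2] + B[2][2] = -1 + 6 = 5) = -6 (attained at k = 0)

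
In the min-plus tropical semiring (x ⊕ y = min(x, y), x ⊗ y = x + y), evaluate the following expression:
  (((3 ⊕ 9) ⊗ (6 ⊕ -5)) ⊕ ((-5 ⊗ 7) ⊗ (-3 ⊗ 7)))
(((3 ⊕ 9) ⊗ (6 ⊕ -5)) ⊕ ((-5 ⊗ 7) ⊗ (-3 ⊗ 7))) = -2

Expand innermost to outermost. Recall ⊕ takes the minimum of its arguments and ⊗ takes their sum. Working out the expression (((3 ⊕ 9) ⊗ (6 ⊕ -5)) ⊕ ((-5 ⊗ 7) ⊗ (-3 ⊗ 7))) gives -2.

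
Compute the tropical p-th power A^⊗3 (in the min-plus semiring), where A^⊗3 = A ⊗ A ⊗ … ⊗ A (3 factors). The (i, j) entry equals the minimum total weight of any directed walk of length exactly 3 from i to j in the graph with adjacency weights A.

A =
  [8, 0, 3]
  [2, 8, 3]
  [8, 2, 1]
A^⊗3 =
  [7, 2, 4]
  [4, 6, 5]
  [5, 4, 3]

Each entry (A^⊗3)_ij equals the minimum over all length-3 walks i = v_0 → v_1 → … → v_3 = j of Σ_t A[v_t][v_{t+1}]. For example, for (i, j) = (0, 2) we minimise over 9 possible intermediate vertex sequences; the minimum is 4, attained along the walk 0 → 1 → 2 → 2.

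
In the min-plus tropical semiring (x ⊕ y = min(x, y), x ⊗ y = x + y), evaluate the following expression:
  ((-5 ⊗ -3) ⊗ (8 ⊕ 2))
((-5 ⊗ -3) ⊗ (8 ⊕ 2)) = -6

Expand innermost to outermost. Recall ⊕ takes the minimum of its arguments and ⊗ takes their sum. Working out the expression ((-5 ⊗ -3) ⊗ (8 ⊕ 2)) gives -6.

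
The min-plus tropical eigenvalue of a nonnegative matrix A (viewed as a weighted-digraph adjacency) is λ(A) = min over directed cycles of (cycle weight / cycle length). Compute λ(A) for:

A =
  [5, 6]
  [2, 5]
λ(A) = 4

Enumerate directed cycles and compute their means (weight / length). Sample:
  cycle 0 → 0: weight = 5, length = 1, mean = 5/1 ≈ 5.000
  cycle 1 → 1: weight = 5, length = 1, mean = 5/1 ≈ 5.000
  cycle 0 → 1 → 0: weight = 8, length = 2, mean = 8/2 ≈ 4.000
  cycle 1 → 0 → 1: weight = 8, length = 2, mean = 8/2 ≈ 4.000
Minimum mean = 4.000, attained e.g. along the cycle 0 → 1 → 0 with weight 8 and length 2. So λ(A) = 8/2 = 4.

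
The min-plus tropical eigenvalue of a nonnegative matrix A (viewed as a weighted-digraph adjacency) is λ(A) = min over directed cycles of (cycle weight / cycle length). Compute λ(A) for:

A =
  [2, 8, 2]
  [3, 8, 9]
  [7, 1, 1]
λ(A) = 1

Enumerate directed cycles and compute their means (weight / length). Sample:
  cycle 0 → 0: weight = 2, length = 1, mean = 2/1 ≈ 2.000
  cycle 1 → 1: weight = 8, length = 1, mean = 8/1 ≈ 8.000
  cycle 2 → 2: weight = 1, length = 1, mean = 1/1 ≈ 1.000
  cycle 0 → 1 → 0: weight = 11, length = 2, mean = 11/2 ≈ 5.500
  cycle 0 → 2 → 0: weight = 9, length = 2, mean = 9/2 ≈ 4.500
  cycle 1 → 0 → 1: weight = 11, length = 2, mean = 11/2 ≈ 5.500
Minimum mean = 1.000, attained e.g. along the cycle 2 → 2 with weight 1 and length 1. So λ(A) = 1/1 = 1.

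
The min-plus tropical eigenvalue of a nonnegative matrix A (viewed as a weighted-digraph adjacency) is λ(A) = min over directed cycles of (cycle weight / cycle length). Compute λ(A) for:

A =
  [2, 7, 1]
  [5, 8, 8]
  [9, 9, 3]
λ(A) = 2

Enumerate directed cycles and compute their means (weight / length). Sample:
  cycle 0 → 0: weight = 2, length = 1, mean = 2/1 ≈ 2.000
  cycle 1 → 1: weight = 8, length = 1, mean = 8/1 ≈ 8.000
  cycle 2 → 2: weight = 3, length = 1, mean = 3/1 ≈ 3.000
  cycle 0 → 1 → 0: weight = 12, length = 2, mean = 12/2 ≈ 6.000
  cycle 0 → 2 → 0: weight = 10, length = 2, mean = 10/2 ≈ 5.000
  cycle 1 → 0 → 1: weight = 12, length = 2, mean = 12/2 ≈ 6.000
Minimum mean = 2.000, attained e.g. along the cycle 0 → 0 with weight 2 and length 1. So λ(A) = 2/1 = 2.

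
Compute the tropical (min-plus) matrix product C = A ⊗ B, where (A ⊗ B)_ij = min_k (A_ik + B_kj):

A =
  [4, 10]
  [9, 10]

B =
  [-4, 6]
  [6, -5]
A ⊗ B =
  [0, 5]
  [5, 5]

Apply the min-plus product entry-by-entry:
  C[0][0] = min over k of (A[0][0] + B[0][0] = 4 + -4 = 0, A[0][1] + B[1][0] = 10 + 6 = 16) = 0 (attained at k = 0)
  C[0][1] = min over k of (A[0][0] + B[0][1] = 4 + 6 = 10, A[0][1] + B[1][1] = 10 + -5 = 5) = 5 (attained at k = 1)
  C[1][0] = min over k of (A[1][0] + B[0][0] = 9 + -4 = 5, A[1][1] + B[1][0] = 10 + 6 = 16) = 5 (attained at k = 0)
  C[1][1] = min over k of (A[1][0] + B[0][1] = 9 + 6 = 15, A[1][1] + B[1][1] = 10 + -5 = 5) = 5 (attained at k = 1)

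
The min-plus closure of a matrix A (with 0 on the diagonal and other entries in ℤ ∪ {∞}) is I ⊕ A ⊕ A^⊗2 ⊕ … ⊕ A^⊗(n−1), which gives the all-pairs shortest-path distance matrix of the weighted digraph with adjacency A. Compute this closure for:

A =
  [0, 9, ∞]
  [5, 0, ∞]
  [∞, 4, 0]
Closure =
  [0, 9, ∞]
  [5, 0, ∞]
  [9, 4, 0]

This is the Floyd-Warshall all-pairs shortest-path computation. For each intermediate vertex k = 0, 1, …, 2, update dist[i][j] ← min(dist[i][j], dist[i][k] + dist[k][j]). The final matrix gives, for each (i, j), the minimum total weight of any directed path from i to j (possibly empty when i = j).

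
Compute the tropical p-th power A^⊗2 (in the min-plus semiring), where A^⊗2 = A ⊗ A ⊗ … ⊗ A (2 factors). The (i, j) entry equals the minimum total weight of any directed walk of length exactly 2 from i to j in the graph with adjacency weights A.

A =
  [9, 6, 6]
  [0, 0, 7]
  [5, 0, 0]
A^⊗2 =
  [6, 6, 6]
  [0, 0, 6]
  [0, 0, 0]

Each entry (A^⊗2)_ij equals the minimum over all length-2 walks i = v_0 → v_1 → … → v_2 = j of Σ_t A[v_t][v_{t+1}]. For example, for (i, j) = (0, 2) we minimise over 3 possible intermediate vertex sequences; the minimum is 6, attained along the walk 0 → 2 → 2.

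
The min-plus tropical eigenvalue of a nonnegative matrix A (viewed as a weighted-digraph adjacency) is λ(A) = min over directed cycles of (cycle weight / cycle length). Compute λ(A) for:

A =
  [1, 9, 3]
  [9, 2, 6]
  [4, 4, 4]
λ(A) = 1

Enumerate directed cycles and compute their means (weight / length). Sample:
  cycle 0 → 0: weight = 1, length = 1, mean = 1/1 ≈ 1.000
  cycle 1 → 1: weight = 2, length = 1, mean = 2/1 ≈ 2.000
  cycle 2 → 2: weight = 4, length = 1, mean = 4/1 ≈ 4.000
  cycle 0 → 1 → 0: weight = 18, length = 2, mean = 18/2 ≈ 9.000
  cycle 0 → 2 → 0: weight = 7, length = 2, mean = 7/2 ≈ 3.500
  cycle 1 → 0 → 1: weight = 18, length = 2, mean = 18/2 ≈ 9.000
Minimum mean = 1.000, attained e.g. along the cycle 0 → 0 with weight 1 and length 1. So λ(A) = 1/1 = 1.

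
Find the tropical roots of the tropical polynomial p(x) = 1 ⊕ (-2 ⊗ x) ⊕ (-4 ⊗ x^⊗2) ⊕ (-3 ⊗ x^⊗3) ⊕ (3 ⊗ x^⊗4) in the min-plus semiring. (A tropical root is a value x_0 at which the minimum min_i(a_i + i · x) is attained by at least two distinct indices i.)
Roots: {-6, -1, 2, 3}

Each tropical root is a break point of the lower envelope of the lines y = a_i + i · x (there are 5 lines, with slopes 0, 1, ..., 4). Only the lines that attain the minimum somewhere contribute to roots; other lines are dominated. Here the surviving (envelope) indices are i = 4, i = 3, i = 2, i = 1, i = 0.
Intersections between consecutive envelope lines give the roots: for adjacent envelope indices i < j the intersection is x = (a_i − a_j) / (j − i). Reading off the sorted break points: {-6, -1, 2, 3}.
Verification: at each break x_0, at least two indices attain the minimum of min_i(a_i + i · x_0).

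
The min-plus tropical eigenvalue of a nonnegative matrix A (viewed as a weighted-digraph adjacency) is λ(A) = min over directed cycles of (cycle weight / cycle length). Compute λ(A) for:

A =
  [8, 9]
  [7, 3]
λ(A) = 3

Enumerate directed cycles and compute their means (weight / length). Sample:
  cycle 0 → 0: weight = 8, length = 1, mean = 8/1 ≈ 8.000
  cycle 1 → 1: weight = 3, length = 1, mean = 3/1 ≈ 3.000
  cycle 0 → 1 → 0: weight = 16, length = 2, mean = 16/2 ≈ 8.000
  cycle 1 → 0 → 1: weight = 16, length = 2, mean = 16/2 ≈ 8.000
Minimum mean = 3.000, attained e.g. along the cycle 1 → 1 with weight 3 and length 1. So λ(A) = 3/1 = 3.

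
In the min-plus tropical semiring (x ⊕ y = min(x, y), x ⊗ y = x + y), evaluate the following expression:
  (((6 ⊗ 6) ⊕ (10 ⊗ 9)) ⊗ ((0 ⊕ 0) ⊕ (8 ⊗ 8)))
(((6 ⊗ 6) ⊕ (10 ⊗ 9)) ⊗ ((0 ⊕ 0) ⊕ (8 ⊗ 8))) = 12

Expand innermost to outermost. Recall ⊕ takes the minimum of its arguments and ⊗ takes their sum. Working out the expression (((6 ⊗ 6) ⊕ (10 ⊗ 9)) ⊗ ((0 ⊕ 0) ⊕ (8 ⊗ 8))) gives 12.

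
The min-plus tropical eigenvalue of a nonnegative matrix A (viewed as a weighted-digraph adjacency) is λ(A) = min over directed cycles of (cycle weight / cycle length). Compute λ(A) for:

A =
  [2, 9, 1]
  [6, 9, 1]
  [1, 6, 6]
λ(A) = 1

Enumerate directed cycles and compute their means (weight / length). Sample:
  cycle 0 → 0: weight = 2, length = 1, mean = 2/1 ≈ 2.000
  cycle 1 → 1: weight = 9, length = 1, mean = 9/1 ≈ 9.000
  cycle 2 → 2: weight = 6, length = 1, mean = 6/1 ≈ 6.000
  cycle 0 → 1 → 0: weight = 15, length = 2, mean = 15/2 ≈ 7.500
  cycle 0 → 2 → 0: weight = 2, length = 2, mean = 2/2 ≈ 1.000
  cycle 1 → 0 → 1: weight = 15, length = 2, mean = 15/2 ≈ 7.500
Minimum mean = 1.000, attained e.g. along the cycle 0 → 2 → 0 with weight 2 and length 2. So λ(A) = 2/2 = 1.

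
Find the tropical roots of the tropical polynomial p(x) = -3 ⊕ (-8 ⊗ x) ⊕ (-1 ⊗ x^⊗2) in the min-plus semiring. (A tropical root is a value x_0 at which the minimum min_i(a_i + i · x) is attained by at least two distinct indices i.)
Roots: {-7, 5}

Each tropical root is a break point of the lower envelope of the lines y = a_i + i · x (there are 3 lines, with slopes 0, 1, ..., 2). Only the lines that attain the minimum somewhere contribute to roots; other lines are dominated. Here the surviving (envelope) indices are i = 2, i = 1, i = 0.
Intersections between consecutive envelope lines give the roots: for adjacent envelope indices i < j the intersection is x = (a_i − a_j) / (j − i). Reading off the sorted break points: {-7, 5}.
Verification: at each break x_0, at least two indices attain the minimum of min_i(a_i + i · x_0).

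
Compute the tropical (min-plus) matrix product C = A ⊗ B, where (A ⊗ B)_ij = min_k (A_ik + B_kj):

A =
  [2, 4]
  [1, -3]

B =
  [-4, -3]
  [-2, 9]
A ⊗ B =
  [-2, -1]
  [-5, -2]

Apply the min-plus product entry-by-entry:
  C[0][0] = min over k of (A[0][0] + B[0][0] = 2 + -4 = -2, A[0][1] + B[1][0] = 4 + -2 = 2) = -2 (attained at k = 0)
  C[0][1] = min over k of (A[0][0] + B[0][1] = 2 + -3 = -1, A[0][1] + B[1][1] = 4 + 9 = 13) = -1 (attained at k = 0)
  C[1][0] = min over k of (A[1][0] + B[0][0] = 1 + -4 = -3, A[1][1] + B[1][0] = -3 + -2 = -5) = -5 (attained at k = 1)
  C[1][1] = min over k of (A[1][0] + B[0][1] = 1 + -3 = -2, A[1][1] + B[1][1] = -3 + 9 = 6) = -2 (attained at k = 0)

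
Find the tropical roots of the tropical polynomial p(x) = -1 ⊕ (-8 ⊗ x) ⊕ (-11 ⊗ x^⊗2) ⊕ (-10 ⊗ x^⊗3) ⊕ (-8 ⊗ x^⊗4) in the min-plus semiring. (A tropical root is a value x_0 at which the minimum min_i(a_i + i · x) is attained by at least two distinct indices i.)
Roots: {-2, -1, 3, 7}

Each tropical root is a break point of the lower envelope of the lines y = a_i + i · x (there are 5 lines, with slopes 0, 1, ..., 4). Only the lines that attain the minimum somewhere contribute to roots; other lines are dominated. Here the surviving (envelope) indices are i = 4, i = 3, i = 2, i = 1, i = 0.
Intersections between consecutive envelope lines give the roots: for adjacent envelope indices i < j the intersection is x = (a_i − a_j) / (j − i). Reading off the sorted break points: {-2, -1, 3, 7}.
Verification: at each break x_0, at least two indices attain the minimum of min_i(a_i + i · x_0).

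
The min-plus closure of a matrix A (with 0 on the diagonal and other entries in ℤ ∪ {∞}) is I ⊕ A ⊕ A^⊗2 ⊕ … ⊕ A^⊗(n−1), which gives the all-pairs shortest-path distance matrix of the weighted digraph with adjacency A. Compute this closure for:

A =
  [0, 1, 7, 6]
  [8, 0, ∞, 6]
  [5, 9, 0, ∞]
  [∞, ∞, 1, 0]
Closure =
  [0, 1, 7, 6]
  [8, 0, 7, 6]
  [5, 6, 0, 11]
  [6, 7, 1, 0]

This is the Floyd-Warshall all-pairs shortest-path computation. For each intermediate vertex k = 0, 1, …, 3, update dist[i][j] ← min(dist[i][j], dist[i][k] + dist[k][j]). The final matrix gives, for each (i, j), the minimum total weight of any directed path from i to j (possibly empty when i = j).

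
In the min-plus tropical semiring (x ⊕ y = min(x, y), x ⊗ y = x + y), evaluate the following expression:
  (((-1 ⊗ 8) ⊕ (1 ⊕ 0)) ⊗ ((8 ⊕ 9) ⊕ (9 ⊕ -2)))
(((-1 ⊗ 8) ⊕ (1 ⊕ 0)) ⊗ ((8 ⊕ 9) ⊕ (9 ⊕ -2))) = -2

Expand innermost to outermost. Recall ⊕ takes the minimum of its arguments and ⊗ takes their sum. Working out the expression (((-1 ⊗ 8) ⊕ (1 ⊕ 0)) ⊗ ((8 ⊕ 9) ⊕ (9 ⊕ -2))) gives -2.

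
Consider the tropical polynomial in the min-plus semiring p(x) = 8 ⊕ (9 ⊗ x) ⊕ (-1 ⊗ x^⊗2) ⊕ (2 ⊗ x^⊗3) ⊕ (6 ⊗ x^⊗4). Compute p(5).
p(5) = 8

A tropical monomial a ⊗ x^⊗i evaluates to a + i · x. Evaluating each term at x = 5:
  Term 0 contributes 8 + 0 · 5 = 8
  Term 1 contributes 9 + 1 · 5 = 14
  Term 2 contributes -1 + 2 · 5 = 9
  Term 3 contributes 2 + 3 · 5 = 17
  Term 4 contributes 6 + 4 · 5 = 26
p(5) = ⊕ of these = min[8, 14, 9, 17, 26] = 8.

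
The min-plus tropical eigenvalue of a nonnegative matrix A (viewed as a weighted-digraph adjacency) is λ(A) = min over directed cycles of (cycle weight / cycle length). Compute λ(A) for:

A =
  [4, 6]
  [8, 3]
λ(A) = 3

Enumerate directed cycles and compute their means (weight / length). Sample:
  cycle 0 → 0: weight = 4, length = 1, mean = 4/1 ≈ 4.000
  cycle 1 → 1: weight = 3, length = 1, mean = 3/1 ≈ 3.000
  cycle 0 → 1 → 0: weight = 14, length = 2, mean = 14/2 ≈ 7.000
  cycle 1 → 0 → 1: weight = 14, length = 2, mean = 14/2 ≈ 7.000
Minimum mean = 3.000, attained e.g. along the cycle 1 → 1 with weight 3 and length 1. So λ(A) = 3/1 = 3.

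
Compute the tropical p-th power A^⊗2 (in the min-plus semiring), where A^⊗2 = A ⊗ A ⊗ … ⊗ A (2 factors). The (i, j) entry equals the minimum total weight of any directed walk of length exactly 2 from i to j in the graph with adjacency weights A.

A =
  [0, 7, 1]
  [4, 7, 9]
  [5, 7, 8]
A^⊗2 =
  [0, 7, 1]
  [4, 11, 5]
  [5, 12, 6]

Each entry (A^⊗2)_ij equals the minimum over all length-2 walks i = v_0 → v_1 → … → v_2 = j of Σ_t A[v_t][v_{t+1}]. For example, for (i, j) = (0, 2) we minimise over 3 possible intermediate vertex sequences; the minimum is 1, attained along the walk 0 → 0 → 2.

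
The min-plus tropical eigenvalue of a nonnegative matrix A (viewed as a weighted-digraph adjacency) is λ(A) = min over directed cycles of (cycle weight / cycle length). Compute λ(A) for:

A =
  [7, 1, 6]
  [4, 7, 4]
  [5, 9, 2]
λ(A) = 2

Enumerate directed cycles and compute their means (weight / length). Sample:
  cycle 0 → 0: weight = 7, length = 1, mean = 7/1 ≈ 7.000
  cycle 1 → 1: weight = 7, length = 1, mean = 7/1 ≈ 7.000
  cycle 2 → 2: weight = 2, length = 1, mean = 2/1 ≈ 2.000
  cycle 0 → 1 → 0: weight = 5, length = 2, mean = 5/2 ≈ 2.500
  cycle 0 → 2 → 0: weight = 11, length = 2, mean = 11/2 ≈ 5.500
  cycle 1 → 0 → 1: weight = 5, length = 2, mean = 5/2 ≈ 2.500
Minimum mean = 2.000, attained e.g. along the cycle 2 → 2 with weight 2 and length 1. So λ(A) = 2/1 = 2.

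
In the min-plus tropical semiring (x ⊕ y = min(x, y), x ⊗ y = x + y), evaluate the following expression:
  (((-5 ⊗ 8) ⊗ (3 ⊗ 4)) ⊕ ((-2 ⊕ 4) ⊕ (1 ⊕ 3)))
(((-5 ⊗ 8) ⊗ (3 ⊗ 4)) ⊕ ((-2 ⊕ 4) ⊕ (1 ⊕ 3))) = -2

Expand innermost to outermost. Recall ⊕ takes the minimum of its arguments and ⊗ takes their sum. Working out the expression (((-5 ⊗ 8) ⊗ (3 ⊗ 4)) ⊕ ((-2 ⊕ 4) ⊕ (1 ⊕ 3))) gives -2.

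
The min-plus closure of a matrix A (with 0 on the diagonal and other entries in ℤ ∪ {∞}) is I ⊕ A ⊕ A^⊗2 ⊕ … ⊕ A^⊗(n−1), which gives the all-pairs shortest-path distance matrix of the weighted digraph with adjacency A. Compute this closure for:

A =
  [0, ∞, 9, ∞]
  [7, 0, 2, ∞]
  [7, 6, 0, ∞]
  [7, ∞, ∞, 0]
Closure =
  [0, 15, 9, ∞]
  [7, 0, 2, ∞]
  [7, 6, 0, ∞]
  [7, 22, 16, 0]

This is the Floyd-Warshall all-pairs shortest-path computation. For each intermediate vertex k = 0, 1, …, 3, update dist[i][j] ← min(dist[i][j], dist[i][k] + dist[k][j]). The final matrix gives, for each (i, j), the minimum total weight of any directed path from i to j (possibly empty when i = j).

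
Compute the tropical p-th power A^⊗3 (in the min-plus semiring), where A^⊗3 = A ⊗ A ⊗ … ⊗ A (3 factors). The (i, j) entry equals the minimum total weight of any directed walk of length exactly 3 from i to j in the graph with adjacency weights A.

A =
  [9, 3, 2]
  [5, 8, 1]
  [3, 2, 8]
A^⊗3 =
  [7, 6, 5]
  [8, 7, 4]
  [6, 5, 7]

Each entry (A^⊗3)_ij equals the minimum over all length-3 walks i = v_0 → v_1 → … → v_3 = j of Σ_t A[v_t][v_{t+1}]. For example, for (i, j) = (0, 2) we minimise over 9 possible intermediate vertex sequences; the minimum is 5, attained along the walk 0 → 2 → 1 → 2.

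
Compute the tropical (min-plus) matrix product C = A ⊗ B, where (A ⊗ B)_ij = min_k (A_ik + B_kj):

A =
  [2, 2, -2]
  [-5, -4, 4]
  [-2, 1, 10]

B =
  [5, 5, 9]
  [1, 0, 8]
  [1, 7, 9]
A ⊗ B =
  [-1, 2, 7]
  [-3, -4, 4]
  [2, 1, 7]

Apply the min-plus product entry-by-entry:
  C[0][0] = min over k of (A[0][0] + B[0][0] = 2 + 5 = 7, A[0][1] + B[1][0] = 2 + 1 = 3, A[0][2] + B[2][0] = -2 + 1 = -1) = -1 (attained at k = 2)
  C[0][1] = min over k of (A[0][0] + B[0][1] = 2 + 5 = 7, A[0][1] + B[1][1] = 2 + 0 = 2, A[0][2] + B[2][1] = -2 + 7 = 5) = 2 (attained at k = 1)
  C[0][2] = min over k of (A[0][0] + B[0][2] = 2 + 9 = 11, A[0][1] + B[1][2] = 2 + 8 = 10, A[0][2] + B[2][2] = -2 + 9 = 7) = 7 (attained at k = 2)
  C[1][0] = min over k of (A[1][0] + B[0][0] = -5 + 5 = 0, A[1][1] + B[1][0] = -4 + 1 = -3, A[1][2] + B[2][0] = 4 + 1 = 5) = -3 (attained at k = 1)
  C[1][1] = min over k of (A[1][0] + B[0][1] = -5 + 5 = 0, A[1][1] + B[1][1] = -4 + 0 = -4, A[1][2] + B[2][1] = 4 + 7 = 11) = -4 (attained at k = 1)
  C[1][2] = min over k of (A[1][0] + B[0][2] = -5 + 9 = 4, A[1][1] + B[1][2] = -4 + 8 = 4, A[1][2] + B[2][2] = 4 + 9 = 13) = 4 (attained at k = 0)
  C[2][0] = min over k of (A[2][0] + B[0][0] = -2 + 5 = 3, A[2][1] + B[1][0] = 1 + 1 = 2, A[2][2] + B[2][0] = 10 + 1 = 11) = 2 (attained at k = 1)
  C[2][1] = min over k of (A[2][0] + B[0][1] = -2 + 5 = 3, A[2][1] + B[1][1] = 1 + 0 = 1, A[2][2] + B[2][1] = 10 + 7 = 17) = 1 (attained at k = 1)
  C[2][2] = min over k of (A[2][0] + B[0][2] = -2 + 9 = 7, A[2][1] + B[1][2] = 1 + 8 = 9, A[2][2] + B[2][2] = 10 + 9 = 19) = 7 (attained at k = 0)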